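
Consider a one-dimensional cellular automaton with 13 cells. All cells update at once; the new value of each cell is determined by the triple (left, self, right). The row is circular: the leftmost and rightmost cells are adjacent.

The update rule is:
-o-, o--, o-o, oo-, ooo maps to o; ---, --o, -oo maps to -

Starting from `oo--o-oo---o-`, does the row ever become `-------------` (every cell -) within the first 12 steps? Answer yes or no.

step 1: -oo-oo-oo--oo
step 2: o-oo-oo-oo--o
step 3: oo-oo-oo-oo--
step 4: -oo-oo-oo-oo-
step 5: --oo-oo-oo-oo
step 6: o--oo-oo-oo-o
step 7: oo--oo-oo-oo-
step 8: -oo--oo-oo-oo
step 9: o-oo--oo-oo-o
step 10: oo-oo--oo-oo-
step 11: -oo-oo--oo-oo
step 12: o-oo-oo--oo-o
step 12 is o-oo-oo--oo-o, still not uniform -

no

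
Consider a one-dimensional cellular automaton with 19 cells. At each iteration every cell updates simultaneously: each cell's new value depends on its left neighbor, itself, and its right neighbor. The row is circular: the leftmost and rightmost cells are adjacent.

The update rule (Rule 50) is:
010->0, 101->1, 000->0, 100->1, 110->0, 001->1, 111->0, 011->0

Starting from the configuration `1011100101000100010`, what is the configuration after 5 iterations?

iteration 1: 0100011010101010101
iteration 2: 1010100101010101010
iteration 3: 0101011010101010101
iteration 4: 1010100101010101010  (repeats iteration 2; period 2)
iteration 5: 0101011010101010101

0101011010101010101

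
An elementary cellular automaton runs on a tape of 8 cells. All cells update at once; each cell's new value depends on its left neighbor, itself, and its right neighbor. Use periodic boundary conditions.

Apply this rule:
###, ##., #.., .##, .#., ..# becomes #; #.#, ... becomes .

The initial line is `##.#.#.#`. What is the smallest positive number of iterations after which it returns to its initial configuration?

##.#.#.#

1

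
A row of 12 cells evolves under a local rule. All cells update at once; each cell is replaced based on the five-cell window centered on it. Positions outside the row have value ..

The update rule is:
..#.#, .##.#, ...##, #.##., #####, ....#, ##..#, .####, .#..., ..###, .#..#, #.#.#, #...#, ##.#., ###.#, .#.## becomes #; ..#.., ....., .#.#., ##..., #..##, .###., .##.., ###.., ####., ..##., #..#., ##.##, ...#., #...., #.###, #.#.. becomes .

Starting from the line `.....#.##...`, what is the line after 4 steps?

##..........

step 1: ...#.###....
step 2: .#.##.......
step 3: .###........
step 4: ##..........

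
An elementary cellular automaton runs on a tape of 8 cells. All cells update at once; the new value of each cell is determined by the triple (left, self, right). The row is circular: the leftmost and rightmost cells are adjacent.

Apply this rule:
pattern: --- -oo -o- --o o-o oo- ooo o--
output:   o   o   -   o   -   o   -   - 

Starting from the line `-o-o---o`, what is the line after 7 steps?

-o----o-

-----oo-
ooooooo-
o-----o-
--oooo--
ooo--o-o
--o-o--o
-o----o-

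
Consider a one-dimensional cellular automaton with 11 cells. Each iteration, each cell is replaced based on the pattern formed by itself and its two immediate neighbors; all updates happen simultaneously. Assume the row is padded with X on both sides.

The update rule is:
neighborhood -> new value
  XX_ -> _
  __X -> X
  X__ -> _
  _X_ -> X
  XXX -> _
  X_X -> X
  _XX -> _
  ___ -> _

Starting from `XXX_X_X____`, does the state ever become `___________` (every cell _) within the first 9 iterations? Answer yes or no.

___XXXX___X
__X______X_
_XX_____XXX
X______X___
______XX__X
_____X___X_
____XX__XXX
___X___X___
__XX__XX__X
iteration 9 is __XX__XX__X, still not uniform _

no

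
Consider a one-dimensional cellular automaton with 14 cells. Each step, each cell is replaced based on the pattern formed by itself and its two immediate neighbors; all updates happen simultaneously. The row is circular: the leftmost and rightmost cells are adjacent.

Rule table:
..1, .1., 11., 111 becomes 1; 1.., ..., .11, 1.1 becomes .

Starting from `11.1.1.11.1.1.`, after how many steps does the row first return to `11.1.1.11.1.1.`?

2

.1.1.1..1.1.1.
11.1.1.11.1.1.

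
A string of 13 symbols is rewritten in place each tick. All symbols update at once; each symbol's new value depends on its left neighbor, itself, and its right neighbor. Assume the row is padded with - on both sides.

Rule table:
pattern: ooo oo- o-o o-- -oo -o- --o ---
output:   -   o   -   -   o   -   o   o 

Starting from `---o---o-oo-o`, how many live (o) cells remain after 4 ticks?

5

ooo--oo--oo--
o-o-ooo-ooo-o
----o-o-o-o--
oooo--------o
count of o: 5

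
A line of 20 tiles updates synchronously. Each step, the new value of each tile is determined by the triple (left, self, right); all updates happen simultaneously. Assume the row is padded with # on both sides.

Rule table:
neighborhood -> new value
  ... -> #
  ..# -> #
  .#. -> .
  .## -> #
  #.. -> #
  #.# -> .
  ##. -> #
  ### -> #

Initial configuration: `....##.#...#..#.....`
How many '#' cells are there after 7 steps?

18

step 1: ######..###.##.#####
step 2: ###########.##.#####
step 3: ###########.##.#####  (fixed point — unchanged through step 7)
count of #: 18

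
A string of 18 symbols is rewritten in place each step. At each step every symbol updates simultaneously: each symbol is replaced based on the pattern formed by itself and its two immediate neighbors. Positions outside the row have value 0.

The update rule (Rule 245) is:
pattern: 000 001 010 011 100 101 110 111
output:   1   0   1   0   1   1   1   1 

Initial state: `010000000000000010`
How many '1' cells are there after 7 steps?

14

step 1: 011111111111111011
step 2: 001111111111111101
step 3: 100111111111111111
step 4: 110011111111111111
step 5: 011001111111111111
step 6: 001100111111111111
step 7: 100110011111111111
count of 1: 14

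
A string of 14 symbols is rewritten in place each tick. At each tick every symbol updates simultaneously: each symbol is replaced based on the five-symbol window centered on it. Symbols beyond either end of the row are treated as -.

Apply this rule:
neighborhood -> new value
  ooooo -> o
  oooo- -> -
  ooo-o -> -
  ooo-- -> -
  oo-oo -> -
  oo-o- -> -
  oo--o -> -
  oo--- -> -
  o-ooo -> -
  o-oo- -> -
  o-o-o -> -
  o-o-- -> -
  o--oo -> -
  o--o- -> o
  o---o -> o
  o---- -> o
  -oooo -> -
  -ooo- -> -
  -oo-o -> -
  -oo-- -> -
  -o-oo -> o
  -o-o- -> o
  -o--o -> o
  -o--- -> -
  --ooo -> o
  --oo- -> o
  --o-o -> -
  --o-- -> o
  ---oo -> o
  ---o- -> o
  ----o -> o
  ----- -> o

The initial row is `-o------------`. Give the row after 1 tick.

oo-ooooooooooo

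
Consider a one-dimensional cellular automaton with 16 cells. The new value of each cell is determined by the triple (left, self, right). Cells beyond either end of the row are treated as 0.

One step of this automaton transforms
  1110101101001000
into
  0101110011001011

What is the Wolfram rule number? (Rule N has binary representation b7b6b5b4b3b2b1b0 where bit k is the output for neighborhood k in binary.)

position 1: 111 → 1  (bit 7 = 1)
position 2: 110 → 0  (bit 6 = 0)
position 3: 101 → 1  (bit 5 = 1)
position 10: 100 → 0  (bit 4 = 0)
position 0: 011 → 0  (bit 3 = 0)
position 4: 010 → 1  (bit 2 = 1)
position 11: 001 → 0  (bit 1 = 0)
position 14: 000 → 1  (bit 0 = 1)
bits b7..b0 = 10100101 = 165

165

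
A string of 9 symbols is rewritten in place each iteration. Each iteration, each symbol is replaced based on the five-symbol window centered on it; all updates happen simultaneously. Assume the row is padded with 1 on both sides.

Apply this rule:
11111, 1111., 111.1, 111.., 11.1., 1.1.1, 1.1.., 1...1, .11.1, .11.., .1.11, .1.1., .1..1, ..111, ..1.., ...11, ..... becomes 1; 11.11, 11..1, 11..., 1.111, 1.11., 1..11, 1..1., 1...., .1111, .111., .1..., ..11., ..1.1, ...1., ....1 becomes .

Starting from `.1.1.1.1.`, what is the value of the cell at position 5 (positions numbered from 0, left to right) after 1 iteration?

1

111111111
position 5 holds 1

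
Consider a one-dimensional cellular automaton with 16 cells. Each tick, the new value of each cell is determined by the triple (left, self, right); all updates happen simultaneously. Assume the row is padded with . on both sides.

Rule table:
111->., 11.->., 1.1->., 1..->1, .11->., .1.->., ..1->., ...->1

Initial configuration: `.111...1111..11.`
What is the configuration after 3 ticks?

...11.....1...11

tick 1: ....11.....1...1
tick 2: 111...1111..11..
tick 3: ...11.....1...11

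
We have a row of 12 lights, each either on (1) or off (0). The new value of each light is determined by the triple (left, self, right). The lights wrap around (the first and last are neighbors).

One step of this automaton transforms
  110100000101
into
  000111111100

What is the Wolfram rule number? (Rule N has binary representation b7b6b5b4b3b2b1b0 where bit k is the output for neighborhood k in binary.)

23

position 0: 111 → 0  (bit 7 = 0)
position 1: 110 → 0  (bit 6 = 0)
position 2: 101 → 0  (bit 5 = 0)
position 4: 100 → 1  (bit 4 = 1)
position 11: 011 → 0  (bit 3 = 0)
position 3: 010 → 1  (bit 2 = 1)
position 8: 001 → 1  (bit 1 = 1)
position 5: 000 → 1  (bit 0 = 1)
bits b7..b0 = 00010111 = 23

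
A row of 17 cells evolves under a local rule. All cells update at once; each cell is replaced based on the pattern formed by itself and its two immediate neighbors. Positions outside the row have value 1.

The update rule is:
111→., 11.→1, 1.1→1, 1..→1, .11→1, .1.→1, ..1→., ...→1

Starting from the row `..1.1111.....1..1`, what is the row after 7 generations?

1.111..11111.11.1
111.11.1...111111
..11111111.1.....
1.1......1111111.
11111111.1.....11
.......1111111.1.
111111.1.....1111

111111.1.....1111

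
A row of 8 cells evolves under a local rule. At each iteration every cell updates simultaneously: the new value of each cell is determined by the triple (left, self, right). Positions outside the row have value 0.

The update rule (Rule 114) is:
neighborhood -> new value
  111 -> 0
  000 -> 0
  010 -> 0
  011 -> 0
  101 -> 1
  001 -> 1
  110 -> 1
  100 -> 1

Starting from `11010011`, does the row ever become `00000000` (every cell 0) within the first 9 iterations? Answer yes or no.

no

01101101
10110110
01011011
10101101
01010110
10101011
01010101
10101010
01010101
iteration 9 is 01010101, still not uniform 0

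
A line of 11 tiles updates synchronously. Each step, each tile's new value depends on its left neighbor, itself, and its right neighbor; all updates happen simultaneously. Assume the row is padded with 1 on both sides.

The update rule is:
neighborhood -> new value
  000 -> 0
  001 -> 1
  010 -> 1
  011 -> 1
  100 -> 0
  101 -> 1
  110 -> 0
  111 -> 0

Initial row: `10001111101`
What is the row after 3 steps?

01100001101

00011000011
00110000110
01100001101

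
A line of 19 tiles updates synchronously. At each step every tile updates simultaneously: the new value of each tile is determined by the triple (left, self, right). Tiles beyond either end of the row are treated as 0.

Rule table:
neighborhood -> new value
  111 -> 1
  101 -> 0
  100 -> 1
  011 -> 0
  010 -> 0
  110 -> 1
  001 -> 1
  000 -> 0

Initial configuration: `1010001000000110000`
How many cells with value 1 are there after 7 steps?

7

0001010100001011000
0010000010010001100
0101000101101010110
1000101000100000011
0101000101010000101
1000101000001001000
0101000100010110100
count of 1: 7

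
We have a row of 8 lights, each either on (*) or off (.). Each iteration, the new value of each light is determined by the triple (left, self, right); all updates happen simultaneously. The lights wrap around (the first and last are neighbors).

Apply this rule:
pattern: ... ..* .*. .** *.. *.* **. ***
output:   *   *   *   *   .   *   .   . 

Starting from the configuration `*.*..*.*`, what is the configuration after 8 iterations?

iteration 1: .**.****
iteration 2: **.**...
iteration 3: *.**..**
iteration 4: .**..**.
iteration 5: **..**..
iteration 6: *..**..*
iteration 7: ..**..**
iteration 8: .**..**.

.**..**.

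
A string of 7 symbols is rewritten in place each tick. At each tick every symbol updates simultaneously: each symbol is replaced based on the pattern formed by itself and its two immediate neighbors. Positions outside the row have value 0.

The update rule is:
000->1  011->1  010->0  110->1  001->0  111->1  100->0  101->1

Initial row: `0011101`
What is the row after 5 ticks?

1011110
0111110
0111110  (fixed point — unchanged through tick 5)

0111110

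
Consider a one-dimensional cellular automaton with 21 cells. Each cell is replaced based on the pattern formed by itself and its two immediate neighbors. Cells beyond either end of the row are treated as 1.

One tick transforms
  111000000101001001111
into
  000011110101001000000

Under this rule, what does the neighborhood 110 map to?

0

At position 2 the neighborhood is 110; the next row has 0 there.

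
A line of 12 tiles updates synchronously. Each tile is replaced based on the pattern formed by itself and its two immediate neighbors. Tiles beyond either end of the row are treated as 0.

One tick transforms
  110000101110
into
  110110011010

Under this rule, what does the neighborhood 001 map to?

0

At position 5 the neighborhood is 001; the next row has 0 there.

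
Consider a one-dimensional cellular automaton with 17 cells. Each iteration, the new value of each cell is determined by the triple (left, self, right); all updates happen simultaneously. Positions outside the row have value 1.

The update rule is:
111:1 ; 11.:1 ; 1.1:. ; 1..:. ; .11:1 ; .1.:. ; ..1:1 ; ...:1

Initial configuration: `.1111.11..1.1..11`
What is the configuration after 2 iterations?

.1111.11...111111

iteration 1: .1111.11.1....111
iteration 2: .1111.11...111111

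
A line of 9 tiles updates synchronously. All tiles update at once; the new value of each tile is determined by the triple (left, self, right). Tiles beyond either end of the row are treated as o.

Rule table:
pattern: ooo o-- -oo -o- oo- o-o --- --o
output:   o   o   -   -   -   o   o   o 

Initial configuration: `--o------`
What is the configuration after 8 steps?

o-o-o-o-o

step 1: oo-oooooo
step 2: o-o-ooooo
step 3: -o-o-oooo
step 4: o-o-o-ooo
step 5: -o-o-o-oo
step 6: o-o-o-o-o
step 7: -o-o-o-o-
step 8: o-o-o-o-o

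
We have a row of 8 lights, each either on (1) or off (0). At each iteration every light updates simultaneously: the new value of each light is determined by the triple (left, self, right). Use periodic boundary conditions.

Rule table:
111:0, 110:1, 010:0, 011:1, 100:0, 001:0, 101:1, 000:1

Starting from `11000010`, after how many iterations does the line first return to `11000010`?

4

iteration 1: 11011001
iteration 2: 01111001
iteration 3: 11001000
iteration 4: 11000010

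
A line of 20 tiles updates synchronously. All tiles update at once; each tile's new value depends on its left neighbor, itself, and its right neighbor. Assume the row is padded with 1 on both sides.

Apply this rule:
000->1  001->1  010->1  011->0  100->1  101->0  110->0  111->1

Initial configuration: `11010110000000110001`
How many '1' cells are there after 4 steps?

10010001111111001110
01111110111110110100
00111100011100000111
11011011101011111011
count of 1: 15

15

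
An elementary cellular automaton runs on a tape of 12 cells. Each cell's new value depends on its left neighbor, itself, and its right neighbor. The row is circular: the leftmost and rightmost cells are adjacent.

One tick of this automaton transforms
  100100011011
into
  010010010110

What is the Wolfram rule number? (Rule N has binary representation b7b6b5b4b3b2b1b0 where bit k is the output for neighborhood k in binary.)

56

position 11: 111 → 0  (bit 7 = 0)
position 0: 110 → 0  (bit 6 = 0)
position 9: 101 → 1  (bit 5 = 1)
position 1: 100 → 1  (bit 4 = 1)
position 7: 011 → 1  (bit 3 = 1)
position 3: 010 → 0  (bit 2 = 0)
position 2: 001 → 0  (bit 1 = 0)
position 5: 000 → 0  (bit 0 = 0)
bits b7..b0 = 00111000 = 56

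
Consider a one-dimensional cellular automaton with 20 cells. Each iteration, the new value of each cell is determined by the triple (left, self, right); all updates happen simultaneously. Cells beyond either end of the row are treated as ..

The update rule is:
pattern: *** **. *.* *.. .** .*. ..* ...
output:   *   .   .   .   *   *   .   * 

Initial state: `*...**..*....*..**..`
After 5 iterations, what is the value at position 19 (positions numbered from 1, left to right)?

iteration 1: *.*.*...*.**.*..*..*
iteration 2: *.*.*.*.*.*..*..*..*
iteration 3: *.*.*.*.*.*..*..*..*  (fixed point — unchanged through iteration 5)
position 19 holds .

.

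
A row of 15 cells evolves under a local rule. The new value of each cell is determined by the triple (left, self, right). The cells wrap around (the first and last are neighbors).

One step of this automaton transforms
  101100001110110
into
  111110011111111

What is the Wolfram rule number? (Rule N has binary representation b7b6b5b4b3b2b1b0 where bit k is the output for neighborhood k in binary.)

position 9: 111 → 1  (bit 7 = 1)
position 3: 110 → 1  (bit 6 = 1)
position 1: 101 → 1  (bit 5 = 1)
position 4: 100 → 1  (bit 4 = 1)
position 2: 011 → 1  (bit 3 = 1)
position 0: 010 → 1  (bit 2 = 1)
position 7: 001 → 1  (bit 1 = 1)
position 5: 000 → 0  (bit 0 = 0)
bits b7..b0 = 11111110 = 254

254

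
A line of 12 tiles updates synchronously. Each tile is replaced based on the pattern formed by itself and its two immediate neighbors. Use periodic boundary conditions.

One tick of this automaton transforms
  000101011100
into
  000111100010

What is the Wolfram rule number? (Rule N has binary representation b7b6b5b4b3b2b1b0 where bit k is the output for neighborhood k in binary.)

52

position 8: 111 → 0  (bit 7 = 0)
position 9: 110 → 0  (bit 6 = 0)
position 4: 101 → 1  (bit 5 = 1)
position 10: 100 → 1  (bit 4 = 1)
position 7: 011 → 0  (bit 3 = 0)
position 3: 010 → 1  (bit 2 = 1)
position 2: 001 → 0  (bit 1 = 0)
position 0: 000 → 0  (bit 0 = 0)
bits b7..b0 = 00110100 = 52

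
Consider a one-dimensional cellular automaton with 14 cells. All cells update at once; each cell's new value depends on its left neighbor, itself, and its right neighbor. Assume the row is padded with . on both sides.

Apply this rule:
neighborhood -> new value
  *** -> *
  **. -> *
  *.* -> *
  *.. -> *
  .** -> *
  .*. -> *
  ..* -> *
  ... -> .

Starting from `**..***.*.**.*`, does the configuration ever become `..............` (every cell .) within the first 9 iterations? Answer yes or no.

iteration 1: **************
iteration 2: **************  (fixed point — unchanged through iteration 9)
iteration 9 is **************, still not uniform .

no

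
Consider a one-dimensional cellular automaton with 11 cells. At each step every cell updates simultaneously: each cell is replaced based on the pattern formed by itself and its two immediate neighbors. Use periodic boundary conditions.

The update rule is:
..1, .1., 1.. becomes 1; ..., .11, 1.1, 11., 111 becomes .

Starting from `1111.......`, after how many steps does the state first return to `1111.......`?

5

....1.....1
1..111...11
.11...1.1..
1..1.11.11.
1111.......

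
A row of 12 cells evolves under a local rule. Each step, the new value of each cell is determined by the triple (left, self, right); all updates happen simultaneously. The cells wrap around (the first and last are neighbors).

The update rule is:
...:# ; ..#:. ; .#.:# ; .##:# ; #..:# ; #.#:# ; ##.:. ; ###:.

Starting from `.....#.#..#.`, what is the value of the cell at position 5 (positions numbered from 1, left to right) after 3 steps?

#

####.####.##
....##...##.
###.#.##.#.#
position 5 holds #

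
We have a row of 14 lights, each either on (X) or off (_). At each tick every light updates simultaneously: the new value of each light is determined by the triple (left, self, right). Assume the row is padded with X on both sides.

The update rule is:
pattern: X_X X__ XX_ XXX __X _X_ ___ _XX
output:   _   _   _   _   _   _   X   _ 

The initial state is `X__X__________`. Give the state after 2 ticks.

tick 1: _____XXXXXXXX_
tick 2: _XXX__________

_XXX__________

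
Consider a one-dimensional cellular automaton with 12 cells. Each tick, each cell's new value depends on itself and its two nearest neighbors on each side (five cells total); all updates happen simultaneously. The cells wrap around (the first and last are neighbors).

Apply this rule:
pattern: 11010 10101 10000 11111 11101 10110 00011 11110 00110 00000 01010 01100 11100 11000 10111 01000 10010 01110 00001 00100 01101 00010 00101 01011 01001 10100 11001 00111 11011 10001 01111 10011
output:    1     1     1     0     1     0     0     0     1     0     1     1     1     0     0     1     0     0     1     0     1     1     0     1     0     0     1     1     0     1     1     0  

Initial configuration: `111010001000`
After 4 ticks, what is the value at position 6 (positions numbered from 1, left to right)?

101101110110
110100010011
011011100011
001000101011
position 6 holds 0

0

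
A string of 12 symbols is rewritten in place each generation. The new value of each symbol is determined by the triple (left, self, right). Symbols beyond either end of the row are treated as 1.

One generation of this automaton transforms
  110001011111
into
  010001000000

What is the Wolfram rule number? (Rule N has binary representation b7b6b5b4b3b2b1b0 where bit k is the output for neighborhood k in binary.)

position 0: 111 → 0  (bit 7 = 0)
position 1: 110 → 1  (bit 6 = 1)
position 6: 101 → 0  (bit 5 = 0)
position 2: 100 → 0  (bit 4 = 0)
position 7: 011 → 0  (bit 3 = 0)
position 5: 010 → 1  (bit 2 = 1)
position 4: 001 → 0  (bit 1 = 0)
position 3: 000 → 0  (bit 0 = 0)
bits b7..b0 = 01000100 = 68

68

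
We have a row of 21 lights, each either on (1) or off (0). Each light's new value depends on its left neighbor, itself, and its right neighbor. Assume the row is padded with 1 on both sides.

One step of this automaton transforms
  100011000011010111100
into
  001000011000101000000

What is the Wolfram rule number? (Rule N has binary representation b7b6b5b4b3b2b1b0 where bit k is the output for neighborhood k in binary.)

position 16: 111 → 0  (bit 7 = 0)
position 0: 110 → 0  (bit 6 = 0)
position 12: 101 → 1  (bit 5 = 1)
position 1: 100 → 0  (bit 4 = 0)
position 4: 011 → 0  (bit 3 = 0)
position 13: 010 → 0  (bit 2 = 0)
position 3: 001 → 0  (bit 1 = 0)
position 2: 000 → 1  (bit 0 = 1)
bits b7..b0 = 00100001 = 33

33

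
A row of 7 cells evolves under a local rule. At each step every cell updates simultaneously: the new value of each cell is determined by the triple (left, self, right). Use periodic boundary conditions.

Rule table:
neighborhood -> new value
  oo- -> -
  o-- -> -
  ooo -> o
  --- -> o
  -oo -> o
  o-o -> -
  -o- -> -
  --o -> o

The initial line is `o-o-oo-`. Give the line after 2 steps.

----o--
oooo--o

oooo--o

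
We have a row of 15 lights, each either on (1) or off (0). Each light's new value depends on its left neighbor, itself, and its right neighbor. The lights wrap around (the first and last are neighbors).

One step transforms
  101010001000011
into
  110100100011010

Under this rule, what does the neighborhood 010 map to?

0

At position 2 the neighborhood is 010; the next row has 0 there.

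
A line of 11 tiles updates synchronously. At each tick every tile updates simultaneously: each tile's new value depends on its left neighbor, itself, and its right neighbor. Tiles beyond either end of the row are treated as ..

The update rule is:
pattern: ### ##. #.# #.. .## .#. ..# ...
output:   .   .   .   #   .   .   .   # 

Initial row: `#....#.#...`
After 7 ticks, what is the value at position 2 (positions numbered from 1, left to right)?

.

tick 1: .###....###
tick 2: ....###....
tick 3: ###....####
tick 4: ...###.....
tick 5: ##....#####
tick 6: ..###......
tick 7: #....######
position 2 holds .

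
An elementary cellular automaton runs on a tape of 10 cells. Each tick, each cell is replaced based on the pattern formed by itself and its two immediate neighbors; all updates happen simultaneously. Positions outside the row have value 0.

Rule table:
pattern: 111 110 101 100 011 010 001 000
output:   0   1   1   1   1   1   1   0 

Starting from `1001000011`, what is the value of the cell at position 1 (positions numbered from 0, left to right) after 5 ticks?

0

1111100111
1000111101
1101100111
1111111101
1000000111
position 1 holds 0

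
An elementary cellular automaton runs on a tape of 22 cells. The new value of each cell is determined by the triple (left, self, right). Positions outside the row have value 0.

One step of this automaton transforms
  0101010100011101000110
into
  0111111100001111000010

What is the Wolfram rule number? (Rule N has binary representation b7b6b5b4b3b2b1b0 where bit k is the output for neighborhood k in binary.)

228

position 12: 111 → 1  (bit 7 = 1)
position 13: 110 → 1  (bit 6 = 1)
position 2: 101 → 1  (bit 5 = 1)
position 8: 100 → 0  (bit 4 = 0)
position 11: 011 → 0  (bit 3 = 0)
position 1: 010 → 1  (bit 2 = 1)
position 0: 001 → 0  (bit 1 = 0)
position 9: 000 → 0  (bit 0 = 0)
bits b7..b0 = 11100100 = 228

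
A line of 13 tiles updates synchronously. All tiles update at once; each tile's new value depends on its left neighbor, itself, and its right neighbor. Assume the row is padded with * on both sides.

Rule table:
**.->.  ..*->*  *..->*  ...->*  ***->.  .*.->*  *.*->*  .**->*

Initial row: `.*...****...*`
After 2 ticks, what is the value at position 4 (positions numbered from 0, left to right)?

******...****
......****...
position 4 holds .

.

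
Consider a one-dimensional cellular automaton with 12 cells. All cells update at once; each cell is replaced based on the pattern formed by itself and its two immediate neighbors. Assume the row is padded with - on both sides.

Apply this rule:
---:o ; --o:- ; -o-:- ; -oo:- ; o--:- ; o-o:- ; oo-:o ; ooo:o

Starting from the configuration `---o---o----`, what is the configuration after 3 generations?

-----o-----o

oo---o---ooo
-o-o---o--oo
-----o-----o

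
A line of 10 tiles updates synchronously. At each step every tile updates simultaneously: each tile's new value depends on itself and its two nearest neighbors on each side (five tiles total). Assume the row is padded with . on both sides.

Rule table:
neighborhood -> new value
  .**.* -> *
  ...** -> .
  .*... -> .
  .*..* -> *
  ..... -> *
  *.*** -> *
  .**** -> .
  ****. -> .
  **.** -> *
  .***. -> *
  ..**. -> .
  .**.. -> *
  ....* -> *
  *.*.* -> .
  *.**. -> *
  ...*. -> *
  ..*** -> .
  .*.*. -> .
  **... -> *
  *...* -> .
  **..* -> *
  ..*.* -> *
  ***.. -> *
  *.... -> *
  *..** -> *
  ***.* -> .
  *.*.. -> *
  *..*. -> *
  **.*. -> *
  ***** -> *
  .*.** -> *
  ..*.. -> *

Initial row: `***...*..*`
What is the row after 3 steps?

.***.*****
..*.**.*.*
*******..*

*******..*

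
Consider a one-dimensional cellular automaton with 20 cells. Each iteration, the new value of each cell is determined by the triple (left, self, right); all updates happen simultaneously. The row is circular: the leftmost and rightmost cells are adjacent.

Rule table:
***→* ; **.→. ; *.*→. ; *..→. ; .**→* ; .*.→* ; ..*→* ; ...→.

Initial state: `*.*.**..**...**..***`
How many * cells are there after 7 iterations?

..*.*..**...**..****
.**.*.**...**..****.
**..*.*...**..****..
*..**.*..**..****..*
..**..*.**..****..**
.**..**.*..****..**.
**..**..*.****..**..
count of *: 11

11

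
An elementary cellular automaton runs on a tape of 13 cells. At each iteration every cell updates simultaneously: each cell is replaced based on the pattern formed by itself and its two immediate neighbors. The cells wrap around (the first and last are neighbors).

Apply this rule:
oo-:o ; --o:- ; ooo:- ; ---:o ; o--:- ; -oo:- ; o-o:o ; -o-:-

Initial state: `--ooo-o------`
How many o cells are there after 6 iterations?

o---oo--ooooo
o-o--o-------
-o-----ooooo-
---ooo-----o-
oo---o-ooo---
-o-o--o--o-o-
count of o: 5

5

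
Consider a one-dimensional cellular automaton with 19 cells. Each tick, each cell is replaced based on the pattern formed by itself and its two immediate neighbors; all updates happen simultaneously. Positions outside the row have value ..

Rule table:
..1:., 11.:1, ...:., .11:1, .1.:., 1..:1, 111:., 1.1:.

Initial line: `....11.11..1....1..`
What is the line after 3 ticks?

....11.111..1....1.
....11.1.11..1....1
....11...111..1....

....11...111..1....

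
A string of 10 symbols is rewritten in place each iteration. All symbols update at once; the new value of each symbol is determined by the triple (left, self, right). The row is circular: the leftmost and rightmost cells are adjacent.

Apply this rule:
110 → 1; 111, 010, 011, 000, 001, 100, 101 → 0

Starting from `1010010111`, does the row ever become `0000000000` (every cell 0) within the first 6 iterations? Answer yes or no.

yes

1000000000
0000000000
all cells are 0 at iteration 2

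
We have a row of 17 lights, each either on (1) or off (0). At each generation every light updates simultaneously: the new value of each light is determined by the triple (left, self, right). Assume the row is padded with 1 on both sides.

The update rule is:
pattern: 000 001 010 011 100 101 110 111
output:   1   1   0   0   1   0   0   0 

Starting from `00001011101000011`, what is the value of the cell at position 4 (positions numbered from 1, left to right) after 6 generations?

11110000000111100
00001111111000011
11110000000111100  (repeats generation 1; period 2)
generation 6: 00001111111000011
position 4 holds 0

0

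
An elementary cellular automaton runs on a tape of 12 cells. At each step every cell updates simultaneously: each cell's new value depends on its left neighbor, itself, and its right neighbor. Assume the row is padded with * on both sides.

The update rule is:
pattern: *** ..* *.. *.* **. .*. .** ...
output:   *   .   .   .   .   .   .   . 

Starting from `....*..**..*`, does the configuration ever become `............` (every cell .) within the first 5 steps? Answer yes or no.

............
all cells are . at step 1

yes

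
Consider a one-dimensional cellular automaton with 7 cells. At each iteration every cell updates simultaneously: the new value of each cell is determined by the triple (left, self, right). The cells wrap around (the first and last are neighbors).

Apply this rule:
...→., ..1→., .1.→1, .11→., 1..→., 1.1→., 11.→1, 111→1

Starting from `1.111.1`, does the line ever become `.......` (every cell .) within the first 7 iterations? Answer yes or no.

no

iteration 1: 1..11..
iteration 2: 1...1..
iteration 3: 1...1..  (fixed point — unchanged through iteration 7)
iteration 7 is 1...1.., still not uniform .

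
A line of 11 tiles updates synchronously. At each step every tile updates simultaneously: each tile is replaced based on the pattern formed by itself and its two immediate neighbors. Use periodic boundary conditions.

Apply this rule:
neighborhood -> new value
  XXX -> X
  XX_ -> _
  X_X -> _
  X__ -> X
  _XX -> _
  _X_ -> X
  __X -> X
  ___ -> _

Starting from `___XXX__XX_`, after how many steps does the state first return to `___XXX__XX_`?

31

step 1: __X_X_XX__X
step 2: XXX_X___XXX
step 3: XX__XX_X_XX
step 4: X_XX___X__X
step 5: ____X_XXXX_
step 6: ___XX__XX_X
step 7: X_X__XX___X
step 8: __XXX__X_X_
step 9: _X_X_XXX_XX
step 10: _X_X__X____
step 11: XX_XXXXX___
step 12: ____XXX_X_X
step 13: X__X_X__X_X
step 14: _XXX_XXXX__
step 15: X_X___XX_X_
step 16: X_XX_X___X_
step 17: X____XX_XX_
step 18: XX__X______
step 19: __XXXX____X
step 20: XX_XX_X__XX
step 21: X_____XXX_X
step 22: _X___X_X___
step 23: XXX_XX_XX__
step 24: _X_______XX
step 25: _XX_____X__
step 26: X__X___XXX_
step 27: XXXXX_X_X__
step 28: _XXX__X_XXX
step 29: __X_XXX__X_
step 30: _XX__X_XXXX
step 31: ___XXX__XX_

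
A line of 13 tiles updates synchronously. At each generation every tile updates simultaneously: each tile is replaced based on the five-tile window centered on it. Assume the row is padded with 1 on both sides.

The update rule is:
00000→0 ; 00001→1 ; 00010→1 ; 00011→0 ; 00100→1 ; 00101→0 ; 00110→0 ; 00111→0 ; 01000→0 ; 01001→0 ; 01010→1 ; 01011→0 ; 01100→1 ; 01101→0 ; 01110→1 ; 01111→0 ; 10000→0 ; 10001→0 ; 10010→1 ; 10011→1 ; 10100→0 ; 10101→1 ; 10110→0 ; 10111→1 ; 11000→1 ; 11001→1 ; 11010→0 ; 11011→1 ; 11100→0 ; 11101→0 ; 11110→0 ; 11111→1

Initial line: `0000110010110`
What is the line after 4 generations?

0100110100110

1010011100001
0000101010100
1011011111001
0100110100110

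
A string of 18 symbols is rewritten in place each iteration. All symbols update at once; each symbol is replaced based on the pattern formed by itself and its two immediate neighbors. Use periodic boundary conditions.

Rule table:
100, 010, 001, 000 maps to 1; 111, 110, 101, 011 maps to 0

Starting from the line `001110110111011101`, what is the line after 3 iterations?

iteration 1: 110000000000000001
iteration 2: 001111111111111110
iteration 3: 110000000000000001

110000000000000001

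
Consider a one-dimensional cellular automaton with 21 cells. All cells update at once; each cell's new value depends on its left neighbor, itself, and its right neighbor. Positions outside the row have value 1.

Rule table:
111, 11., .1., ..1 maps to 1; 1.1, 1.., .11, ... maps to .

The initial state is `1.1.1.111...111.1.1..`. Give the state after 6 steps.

1.1.1.1.1.11..1.1.1..

1.1.1..11..1.11.1.1.1
1.1.1.1.1.11..1.1.1..
1.1.1.1.1..1.11.1.1.1
1.1.1.1.1.11..1.1.1..  (repeats step 2; period 2)
step 6: 1.1.1.1.1.11..1.1.1..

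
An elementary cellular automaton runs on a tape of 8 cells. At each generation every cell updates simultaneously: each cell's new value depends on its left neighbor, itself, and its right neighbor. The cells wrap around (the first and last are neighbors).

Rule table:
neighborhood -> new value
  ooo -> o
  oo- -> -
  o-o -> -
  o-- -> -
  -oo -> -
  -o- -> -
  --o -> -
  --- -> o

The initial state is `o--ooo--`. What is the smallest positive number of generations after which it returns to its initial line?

6

----o---
ooo---oo
oo--o--o
o-------
--ooooo-
o--ooo--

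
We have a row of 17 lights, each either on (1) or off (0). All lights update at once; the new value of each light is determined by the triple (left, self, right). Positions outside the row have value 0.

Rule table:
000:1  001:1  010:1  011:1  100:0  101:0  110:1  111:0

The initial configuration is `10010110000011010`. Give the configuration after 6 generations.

10110110111111010
10110110100001010
10110110101111010
10110110101001010
10110110101011010
10110110101011010

10110110101011010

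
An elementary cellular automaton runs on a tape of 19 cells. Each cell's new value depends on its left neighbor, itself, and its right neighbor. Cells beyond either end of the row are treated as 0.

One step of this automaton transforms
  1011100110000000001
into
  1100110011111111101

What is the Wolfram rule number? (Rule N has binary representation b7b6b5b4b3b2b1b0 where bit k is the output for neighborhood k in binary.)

position 3: 111 → 0  (bit 7 = 0)
position 4: 110 → 1  (bit 6 = 1)
position 1: 101 → 1  (bit 5 = 1)
position 5: 100 → 1  (bit 4 = 1)
position 2: 011 → 0  (bit 3 = 0)
position 0: 010 → 1  (bit 2 = 1)
position 6: 001 → 0  (bit 1 = 0)
position 10: 000 → 1  (bit 0 = 1)
bits b7..b0 = 01110101 = 117

117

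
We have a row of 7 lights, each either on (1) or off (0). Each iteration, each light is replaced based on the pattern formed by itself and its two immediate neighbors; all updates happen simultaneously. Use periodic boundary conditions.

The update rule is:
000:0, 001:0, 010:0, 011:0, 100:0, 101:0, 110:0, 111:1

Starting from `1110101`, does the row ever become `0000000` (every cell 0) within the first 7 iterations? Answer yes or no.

1100000
0000000
all cells are 0 at iteration 2

yes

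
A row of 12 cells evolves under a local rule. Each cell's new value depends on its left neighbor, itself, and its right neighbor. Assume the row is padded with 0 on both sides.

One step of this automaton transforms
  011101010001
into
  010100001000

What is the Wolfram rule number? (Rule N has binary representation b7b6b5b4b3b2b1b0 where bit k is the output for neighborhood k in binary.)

88

position 2: 111 → 0  (bit 7 = 0)
position 3: 110 → 1  (bit 6 = 1)
position 4: 101 → 0  (bit 5 = 0)
position 8: 100 → 1  (bit 4 = 1)
position 1: 011 → 1  (bit 3 = 1)
position 5: 010 → 0  (bit 2 = 0)
position 0: 001 → 0  (bit 1 = 0)
position 9: 000 → 0  (bit 0 = 0)
bits b7..b0 = 01011000 = 88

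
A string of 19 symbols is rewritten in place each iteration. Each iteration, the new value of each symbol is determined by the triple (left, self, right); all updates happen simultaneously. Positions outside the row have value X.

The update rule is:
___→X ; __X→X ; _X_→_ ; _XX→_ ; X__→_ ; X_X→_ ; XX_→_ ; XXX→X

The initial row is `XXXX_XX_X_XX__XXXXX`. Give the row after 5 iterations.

_X__XX_XXX__X__XXX_

XXX__________X_XXXX
XX__XXXXXXXXX___XXX
X__X_XXXXXXX__XX_XX
__X___XXXXX__X____X
_X__XX_XXX__X__XXX_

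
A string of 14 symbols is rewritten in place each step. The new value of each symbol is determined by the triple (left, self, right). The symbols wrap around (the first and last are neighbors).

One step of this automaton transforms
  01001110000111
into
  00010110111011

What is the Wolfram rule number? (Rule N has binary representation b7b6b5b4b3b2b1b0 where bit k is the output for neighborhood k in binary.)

195

position 5: 111 → 1  (bit 7 = 1)
position 6: 110 → 1  (bit 6 = 1)
position 0: 101 → 0  (bit 5 = 0)
position 2: 100 → 0  (bit 4 = 0)
position 4: 011 → 0  (bit 3 = 0)
position 1: 010 → 0  (bit 2 = 0)
position 3: 001 → 1  (bit 1 = 1)
position 8: 000 → 1  (bit 0 = 1)
bits b7..b0 = 11000011 = 195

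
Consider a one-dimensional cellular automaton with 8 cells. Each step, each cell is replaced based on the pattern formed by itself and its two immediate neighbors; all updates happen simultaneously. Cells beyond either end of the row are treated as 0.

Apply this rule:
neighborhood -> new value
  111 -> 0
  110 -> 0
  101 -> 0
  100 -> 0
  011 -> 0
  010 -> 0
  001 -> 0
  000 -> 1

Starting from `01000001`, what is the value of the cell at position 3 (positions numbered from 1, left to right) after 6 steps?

0

00011100
11000001
00011100  (repeats step 1; period 2)
step 6: 11000001
position 3 holds 0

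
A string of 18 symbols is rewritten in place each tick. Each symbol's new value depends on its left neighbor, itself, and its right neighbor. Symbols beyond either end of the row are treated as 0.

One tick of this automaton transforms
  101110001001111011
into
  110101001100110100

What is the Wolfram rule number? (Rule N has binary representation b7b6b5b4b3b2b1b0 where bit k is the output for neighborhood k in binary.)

position 3: 111 → 1  (bit 7 = 1)
position 4: 110 → 0  (bit 6 = 0)
position 1: 101 → 1  (bit 5 = 1)
position 5: 100 → 1  (bit 4 = 1)
position 2: 011 → 0  (bit 3 = 0)
position 0: 010 → 1  (bit 2 = 1)
position 7: 001 → 0  (bit 1 = 0)
position 6: 000 → 0  (bit 0 = 0)
bits b7..b0 = 10110100 = 180

180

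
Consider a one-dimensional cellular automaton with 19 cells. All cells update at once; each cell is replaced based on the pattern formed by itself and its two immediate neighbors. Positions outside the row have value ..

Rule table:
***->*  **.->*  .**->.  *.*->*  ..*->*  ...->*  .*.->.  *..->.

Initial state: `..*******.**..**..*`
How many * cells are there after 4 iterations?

12

**.*******.*.*.*.*.
.**.*******.*.*.*..
*.**.*******.*.*..*
.*.**.*******.*..*.
count of *: 12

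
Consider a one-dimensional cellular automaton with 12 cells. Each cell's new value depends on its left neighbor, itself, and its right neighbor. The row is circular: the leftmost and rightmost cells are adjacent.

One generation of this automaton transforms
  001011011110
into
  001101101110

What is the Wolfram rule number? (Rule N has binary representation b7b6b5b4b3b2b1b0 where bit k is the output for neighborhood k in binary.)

228

position 8: 111 → 1  (bit 7 = 1)
position 5: 110 → 1  (bit 6 = 1)
position 3: 101 → 1  (bit 5 = 1)
position 11: 100 → 0  (bit 4 = 0)
position 4: 011 → 0  (bit 3 = 0)
position 2: 010 → 1  (bit 2 = 1)
position 1: 001 → 0  (bit 1 = 0)
position 0: 000 → 0  (bit 0 = 0)
bits b7..b0 = 11100100 = 228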